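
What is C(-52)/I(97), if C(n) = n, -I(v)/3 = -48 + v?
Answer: 52/147 ≈ 0.35374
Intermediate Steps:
I(v) = 144 - 3*v (I(v) = -3*(-48 + v) = 144 - 3*v)
C(-52)/I(97) = -52/(144 - 3*97) = -52/(144 - 291) = -52/(-147) = -52*(-1/147) = 52/147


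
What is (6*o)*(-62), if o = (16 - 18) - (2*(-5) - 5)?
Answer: -4836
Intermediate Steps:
o = 13 (o = -2 - (-10 - 5) = -2 - 1*(-15) = -2 + 15 = 13)
(6*o)*(-62) = (6*13)*(-62) = 78*(-62) = -4836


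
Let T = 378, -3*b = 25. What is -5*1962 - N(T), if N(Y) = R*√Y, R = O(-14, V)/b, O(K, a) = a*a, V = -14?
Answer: -9810 + 1764*√42/25 ≈ -9352.7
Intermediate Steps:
b = -25/3 (b = -⅓*25 = -25/3 ≈ -8.3333)
O(K, a) = a²
R = -588/25 (R = (-14)²/(-25/3) = 196*(-3/25) = -588/25 ≈ -23.520)
N(Y) = -588*√Y/25
-5*1962 - N(T) = -5*1962 - (-588)*√378/25 = -9810 - (-588)*3*√42/25 = -9810 - (-1764)*√42/25 = -9810 + 1764*√42/25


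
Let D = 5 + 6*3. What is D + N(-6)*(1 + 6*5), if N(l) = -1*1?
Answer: -8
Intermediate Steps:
D = 23 (D = 5 + 18 = 23)
N(l) = -1
D + N(-6)*(1 + 6*5) = 23 - (1 + 6*5) = 23 - (1 + 30) = 23 - 1*31 = 23 - 31 = -8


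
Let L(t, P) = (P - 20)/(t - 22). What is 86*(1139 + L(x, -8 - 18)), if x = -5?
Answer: 2648714/27 ≈ 98101.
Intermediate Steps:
L(t, P) = (-20 + P)/(-22 + t)
86*(1139 + L(x, -8 - 18)) = 86*(1139 + (-20 + (-8 - 18))/(-22 - 5)) = 86*(1139 + (-20 - 26)/(-27)) = 86*(1139 - 1/27*(-46)) = 86*(1139 + 46/27) = 86*(30799/27) = 2648714/27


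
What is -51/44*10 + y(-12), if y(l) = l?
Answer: -519/22 ≈ -23.591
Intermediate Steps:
-51/44*10 + y(-12) = -51/44*10 - 12 = -255/22 - 12 = -519/22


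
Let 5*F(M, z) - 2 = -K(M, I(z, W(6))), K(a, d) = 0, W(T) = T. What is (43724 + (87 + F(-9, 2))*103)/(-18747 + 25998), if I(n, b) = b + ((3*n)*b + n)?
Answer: 87877/12085 ≈ 7.2716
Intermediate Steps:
I(n, b) = b + n + 3*b*n (I(n, b) = b + (3*b*n + n) = b + (n + 3*b*n) = b + n + 3*b*n)
F(M, z) = ⅖ (F(M, z) = ⅖ + (-1*0)/5 = ⅖ + (⅕)*0 = ⅖ + 0 = ⅖)
(43724 + (87 + F(-9, 2))*103)/(-18747 + 25998) = (43724 + (87 + ⅖)*103)/(-18747 + 25998) = (43724 + (437/5)*103)/7251 = (43724 + 45011/5)*(1/7251) = (263631/5)*(1/7251) = 87877/12085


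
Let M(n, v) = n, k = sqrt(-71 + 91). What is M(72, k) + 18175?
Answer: 18247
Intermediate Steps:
k = 2*sqrt(5) (k = sqrt(20) = 2*sqrt(5) ≈ 4.4721)
M(72, k) + 18175 = 72 + 18175 = 18247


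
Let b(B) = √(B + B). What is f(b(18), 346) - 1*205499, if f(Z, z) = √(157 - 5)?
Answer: -205499 + 2*√38 ≈ -2.0549e+5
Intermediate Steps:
b(B) = √2*√B (b(B) = √(2*B) = √2*√B)
f(Z, z) = 2*√38 (f(Z, z) = √152 = 2*√38)
f(b(18), 346) - 1*205499 = 2*√38 - 1*205499 = 2*√38 - 205499 = -205499 + 2*√38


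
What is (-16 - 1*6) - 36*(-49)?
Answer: 1742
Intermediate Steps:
(-16 - 1*6) - 36*(-49) = (-16 - 6) + 1764 = -22 + 1764 = 1742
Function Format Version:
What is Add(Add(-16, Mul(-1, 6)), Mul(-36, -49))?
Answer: 1742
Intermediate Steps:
Add(Add(-16, Mul(-1, 6)), Mul(-36, -49)) = Add(Add(-16, -6), 1764) = Add(-22, 1764) = 1742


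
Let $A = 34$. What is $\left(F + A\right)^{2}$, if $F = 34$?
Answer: $4624$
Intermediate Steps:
$\left(F + A\right)^{2} = \left(34 + 34\right)^{2} = 68^{2} = 4624$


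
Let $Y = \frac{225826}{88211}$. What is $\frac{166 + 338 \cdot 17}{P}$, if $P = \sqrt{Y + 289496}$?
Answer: $\frac{2956 \sqrt{2252640556444702}}{12768478741} \approx 10.988$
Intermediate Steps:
$Y = \frac{225826}{88211}$ ($Y = 225826 \cdot \frac{1}{88211} = \frac{225826}{88211} \approx 2.5601$)
$P = \frac{\sqrt{2252640556444702}}{88211}$ ($P = \sqrt{\frac{225826}{88211} + 289496} = \sqrt{\frac{25536957482}{88211}} = \frac{\sqrt{2252640556444702}}{88211} \approx 538.05$)
$\frac{166 + 338 \cdot 17}{P} = \frac{166 + 338 \cdot 17}{\frac{1}{88211} \sqrt{2252640556444702}} = \left(166 + 5746\right) \frac{\sqrt{2252640556444702}}{25536957482} = 5912 \frac{\sqrt{2252640556444702}}{25536957482} = \frac{2956 \sqrt{2252640556444702}}{12768478741}$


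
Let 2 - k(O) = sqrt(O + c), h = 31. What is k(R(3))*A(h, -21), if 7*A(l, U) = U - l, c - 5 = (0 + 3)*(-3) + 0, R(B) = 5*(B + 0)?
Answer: -104/7 + 52*sqrt(11)/7 ≈ 9.7806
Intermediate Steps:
R(B) = 5*B
c = -4 (c = 5 + ((0 + 3)*(-3) + 0) = 5 + (3*(-3) + 0) = 5 + (-9 + 0) = 5 - 9 = -4)
A(l, U) = -l/7 + U/7 (A(l, U) = (U - l)/7 = -l/7 + U/7)
k(O) = 2 - sqrt(-4 + O) (k(O) = 2 - sqrt(O - 4) = 2 - sqrt(-4 + O))
k(R(3))*A(h, -21) = (2 - sqrt(-4 + 5*3))*(-1/7*31 + (1/7)*(-21)) = (2 - sqrt(-4 + 15))*(-31/7 - 3) = (2 - sqrt(11))*(-52/7) = -104/7 + 52*sqrt(11)/7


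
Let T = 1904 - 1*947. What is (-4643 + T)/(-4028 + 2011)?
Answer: 3686/2017 ≈ 1.8275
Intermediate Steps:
T = 957 (T = 1904 - 947 = 957)
(-4643 + T)/(-4028 + 2011) = (-4643 + 957)/(-4028 + 2011) = -3686/(-2017) = -3686*(-1/2017) = 3686/2017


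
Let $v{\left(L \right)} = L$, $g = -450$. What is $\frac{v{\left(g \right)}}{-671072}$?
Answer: $\frac{225}{335536} \approx 0.00067057$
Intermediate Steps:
$\frac{v{\left(g \right)}}{-671072} = - \frac{450}{-671072} = \left(-450\right) \left(- \frac{1}{671072}\right) = \frac{225}{335536}$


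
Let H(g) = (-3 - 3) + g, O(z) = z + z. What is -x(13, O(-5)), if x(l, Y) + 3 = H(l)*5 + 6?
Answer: -38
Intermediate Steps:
O(z) = 2*z
H(g) = -6 + g
x(l, Y) = -27 + 5*l (x(l, Y) = -3 + ((-6 + l)*5 + 6) = -3 + ((-30 + 5*l) + 6) = -3 + (-24 + 5*l) = -27 + 5*l)
-x(13, O(-5)) = -(-27 + 5*13) = -(-27 + 65) = -1*38 = -38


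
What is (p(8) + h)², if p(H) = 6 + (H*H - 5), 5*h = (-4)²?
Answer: 116281/25 ≈ 4651.2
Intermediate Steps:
h = 16/5 (h = (⅕)*(-4)² = (⅕)*16 = 16/5 ≈ 3.2000)
p(H) = 1 + H² (p(H) = 6 + (H² - 5) = 6 + (-5 + H²) = 1 + H²)
(p(8) + h)² = ((1 + 8²) + 16/5)² = ((1 + 64) + 16/5)² = (65 + 16/5)² = (341/5)² = 116281/25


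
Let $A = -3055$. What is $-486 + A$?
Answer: $-3541$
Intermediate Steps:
$-486 + A = -486 - 3055 = -3541$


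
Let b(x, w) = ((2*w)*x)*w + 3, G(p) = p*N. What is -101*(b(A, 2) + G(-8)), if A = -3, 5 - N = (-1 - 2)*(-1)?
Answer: 3737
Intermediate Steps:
N = 2 (N = 5 - (-1 - 2)*(-1) = 5 - (-3)*(-1) = 5 - 1*3 = 5 - 3 = 2)
G(p) = 2*p (G(p) = p*2 = 2*p)
b(x, w) = 3 + 2*x*w**2 (b(x, w) = (2*w*x)*w + 3 = 2*x*w**2 + 3 = 3 + 2*x*w**2)
-101*(b(A, 2) + G(-8)) = -101*((3 + 2*(-3)*2**2) + 2*(-8)) = -101*((3 + 2*(-3)*4) - 16) = -101*((3 - 24) - 16) = -101*(-21 - 16) = -101*(-37) = 3737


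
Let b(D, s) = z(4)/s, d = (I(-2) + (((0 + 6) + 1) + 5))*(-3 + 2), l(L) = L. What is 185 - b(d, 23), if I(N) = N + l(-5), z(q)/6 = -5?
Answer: 4285/23 ≈ 186.30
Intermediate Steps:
z(q) = -30 (z(q) = 6*(-5) = -30)
I(N) = -5 + N (I(N) = N - 5 = -5 + N)
d = -5 (d = ((-5 - 2) + (((0 + 6) + 1) + 5))*(-3 + 2) = (-7 + ((6 + 1) + 5))*(-1) = (-7 + (7 + 5))*(-1) = (-7 + 12)*(-1) = 5*(-1) = -5)
b(D, s) = -30/s
185 - b(d, 23) = 185 - (-30)/23 = 185 - 1*(-30/23) = 185 + 30/23 = 4285/23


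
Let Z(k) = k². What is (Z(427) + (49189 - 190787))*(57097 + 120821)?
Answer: 7246778058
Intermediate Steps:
(Z(427) + (49189 - 190787))*(57097 + 120821) = (427² + (49189 - 190787))*(57097 + 120821) = (182329 - 141598)*177918 = 40731*177918 = 7246778058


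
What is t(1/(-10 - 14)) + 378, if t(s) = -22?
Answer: 356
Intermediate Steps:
t(1/(-10 - 14)) + 378 = -22 + 378 = 356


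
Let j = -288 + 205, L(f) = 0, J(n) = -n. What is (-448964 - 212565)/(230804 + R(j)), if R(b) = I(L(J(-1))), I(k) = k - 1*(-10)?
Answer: -661529/230814 ≈ -2.8661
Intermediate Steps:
j = -83
I(k) = 10 + k (I(k) = k + 10 = 10 + k)
R(b) = 10 (R(b) = 10 + 0 = 10)
(-448964 - 212565)/(230804 + R(j)) = (-448964 - 212565)/(230804 + 10) = -661529/230814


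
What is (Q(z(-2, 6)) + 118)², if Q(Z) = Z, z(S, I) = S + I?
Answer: 14884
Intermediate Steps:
z(S, I) = I + S
(Q(z(-2, 6)) + 118)² = ((6 - 2) + 118)² = (4 + 118)² = 122² = 14884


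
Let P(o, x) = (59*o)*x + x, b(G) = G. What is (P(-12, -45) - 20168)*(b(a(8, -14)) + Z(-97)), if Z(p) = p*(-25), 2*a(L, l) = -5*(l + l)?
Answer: 29059265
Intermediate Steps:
a(L, l) = -5*l (a(L, l) = (-5*(l + l))/2 = (-10*l)/2 = -5*l)
Z(p) = -25*p
P(o, x) = x + 59*o*x (P(o, x) = 59*o*x + x = x + 59*o*x)
(P(-12, -45) - 20168)*(b(a(8, -14)) + Z(-97)) = (-45*(1 + 59*(-12)) - 20168)*(-5*(-14) - 25*(-97)) = (-45*(1 - 708) - 20168)*(70 + 2425) = (-45*(-707) - 20168)*2495 = (31815 - 20168)*2495 = 11647*2495 = 29059265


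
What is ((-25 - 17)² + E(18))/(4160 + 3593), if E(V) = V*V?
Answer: 2088/7753 ≈ 0.26932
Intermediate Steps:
E(V) = V²
((-25 - 17)² + E(18))/(4160 + 3593) = ((-25 - 17)² + 18²)/(4160 + 3593) = ((-42)² + 324)/7753 = (1764 + 324)*(1/7753) = 2088*(1/7753) = 2088/7753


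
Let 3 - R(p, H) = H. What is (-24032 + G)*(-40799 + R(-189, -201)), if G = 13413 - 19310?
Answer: 1214967755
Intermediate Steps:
R(p, H) = 3 - H
G = -5897
(-24032 + G)*(-40799 + R(-189, -201)) = (-24032 - 5897)*(-40799 + (3 - 1*(-201))) = -29929*(-40799 + (3 + 201)) = -29929*(-40799 + 204) = -29929*(-40595) = 1214967755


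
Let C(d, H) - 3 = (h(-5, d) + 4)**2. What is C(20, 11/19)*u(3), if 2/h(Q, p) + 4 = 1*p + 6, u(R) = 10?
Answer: 23880/121 ≈ 197.36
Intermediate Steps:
h(Q, p) = 2/(2 + p) (h(Q, p) = 2/(-4 + (1*p + 6)) = 2/(-4 + (p + 6)) = 2/(-4 + (6 + p)) = 2/(2 + p))
C(d, H) = 3 + (4 + 2/(2 + d))**2 (C(d, H) = 3 + (2/(2 + d) + 4)**2 = 3 + (4 + 2/(2 + d))**2)
C(20, 11/19)*u(3) = (3 + (4 + 2/(2 + 20))**2)*10 = (3 + (4 + 2/22)**2)*10 = (3 + (4 + 2*(1/22))**2)*10 = (3 + (4 + 1/11)**2)*10 = (3 + (45/11)**2)*10 = (3 + 2025/121)*10 = (2388/121)*10 = 23880/121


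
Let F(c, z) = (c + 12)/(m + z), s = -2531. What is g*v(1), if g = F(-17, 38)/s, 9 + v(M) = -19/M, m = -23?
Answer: -28/7593 ≈ -0.0036876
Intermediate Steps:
F(c, z) = (12 + c)/(-23 + z) (F(c, z) = (c + 12)/(-23 + z) = (12 + c)/(-23 + z))
v(M) = -9 - 19/M
g = 1/7593 (g = ((12 - 17)/(-23 + 38))/(-2531) = (-5/15)*(-1/2531) = ((1/15)*(-5))*(-1/2531) = -⅓*(-1/2531) = 1/7593 ≈ 0.00013170)
g*v(1) = (-9 - 19/1)/7593 = (-9 - 19*1)/7593 = (-9 - 19)/7593 = (1/7593)*(-28) = -28/7593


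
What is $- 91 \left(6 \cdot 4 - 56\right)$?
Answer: $2912$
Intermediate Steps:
$- 91 \left(6 \cdot 4 - 56\right) = - 91 \left(24 - 56\right) = \left(-91\right) \left(-32\right) = 2912$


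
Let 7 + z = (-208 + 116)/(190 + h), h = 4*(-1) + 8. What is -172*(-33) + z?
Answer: 549847/97 ≈ 5668.5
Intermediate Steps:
h = 4 (h = -4 + 8 = 4)
z = -725/97 (z = -7 + (-208 + 116)/(190 + 4) = -7 - 92/194 = -7 - 92*1/194 = -7 - 46/97 = -725/97 ≈ -7.4742)
-172*(-33) + z = -172*(-33) - 725/97 = 5676 - 725/97 = 549847/97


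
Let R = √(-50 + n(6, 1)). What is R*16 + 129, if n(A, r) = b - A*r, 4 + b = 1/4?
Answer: 129 + 8*I*√239 ≈ 129.0 + 123.68*I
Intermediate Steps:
b = -15/4 (b = -4 + 1/4 = -4 + 1*(¼) = -4 + ¼ = -15/4 ≈ -3.7500)
n(A, r) = -15/4 - A*r
R = I*√239/2 (R = √(-50 + (-15/4 - 1*6*1)) = √(-50 + (-15/4 - 6)) = √(-50 - 39/4) = √(-239/4) = I*√239/2 ≈ 7.7298*I)
R*16 + 129 = (I*√239/2)*16 + 129 = 8*I*√239 + 129 = 129 + 8*I*√239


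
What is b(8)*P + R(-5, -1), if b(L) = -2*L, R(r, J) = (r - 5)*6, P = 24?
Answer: -444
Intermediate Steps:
R(r, J) = -30 + 6*r (R(r, J) = (-5 + r)*6 = -30 + 6*r)
b(8)*P + R(-5, -1) = -2*8*24 + (-30 + 6*(-5)) = -16*24 + (-30 - 30) = -384 - 60 = -444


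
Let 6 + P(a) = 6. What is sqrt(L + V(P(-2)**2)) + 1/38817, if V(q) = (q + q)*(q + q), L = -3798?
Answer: 1/38817 + 3*I*sqrt(422) ≈ 2.5762e-5 + 61.628*I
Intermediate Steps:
P(a) = 0 (P(a) = -6 + 6 = 0)
V(q) = 4*q**2 (V(q) = (2*q)*(2*q) = 4*q**2)
sqrt(L + V(P(-2)**2)) + 1/38817 = sqrt(-3798 + 4*(0**2)**2) + 1/38817 = sqrt(-3798 + 4*0**2) + 1/38817 = sqrt(-3798 + 4*0) + 1/38817 = sqrt(-3798 + 0) + 1/38817 = sqrt(-3798) + 1/38817 = 3*I*sqrt(422) + 1/38817 = 1/38817 + 3*I*sqrt(422)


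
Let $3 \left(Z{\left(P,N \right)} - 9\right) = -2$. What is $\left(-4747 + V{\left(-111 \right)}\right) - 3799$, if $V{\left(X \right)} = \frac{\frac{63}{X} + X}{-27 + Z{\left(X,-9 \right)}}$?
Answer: $- \frac{2211866}{259} \approx -8540.0$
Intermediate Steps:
$Z{\left(P,N \right)} = \frac{25}{3}$ ($Z{\left(P,N \right)} = 9 + \frac{1}{3} \left(-2\right) = 9 - \frac{2}{3} = \frac{25}{3}$)
$V{\left(X \right)} = - \frac{27}{8 X} - \frac{3 X}{56}$ ($V{\left(X \right)} = \frac{\frac{63}{X} + X}{-27 + \frac{25}{3}} = \frac{X + \frac{63}{X}}{- \frac{56}{3}} = \left(X + \frac{63}{X}\right) \left(- \frac{3}{56}\right) = - \frac{27}{8 X} - \frac{3 X}{56}$)
$\left(-4747 + V{\left(-111 \right)}\right) - 3799 = \left(-4747 + \frac{3 \left(-63 - \left(-111\right)^{2}\right)}{56 \left(-111\right)}\right) - 3799 = \left(-4747 + \frac{3}{56} \left(- \frac{1}{111}\right) \left(-63 - 12321\right)\right) - 3799 = \left(-4747 + \frac{3}{56} \left(- \frac{1}{111}\right) \left(-12384\right)\right) - 3799 = \left(-4747 + \frac{1548}{259}\right) - 3799 = - \frac{1227925}{259} - 3799 = - \frac{2211866}{259}$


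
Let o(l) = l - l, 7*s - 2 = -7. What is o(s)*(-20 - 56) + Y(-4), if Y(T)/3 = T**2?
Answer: 48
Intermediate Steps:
s = -5/7 (s = 2/7 + (1/7)*(-7) = 2/7 - 1 = -5/7 ≈ -0.71429)
Y(T) = 3*T**2
o(l) = 0
o(s)*(-20 - 56) + Y(-4) = 0*(-20 - 56) + 3*(-4)**2 = 0*(-76) + 3*16 = 0 + 48 = 48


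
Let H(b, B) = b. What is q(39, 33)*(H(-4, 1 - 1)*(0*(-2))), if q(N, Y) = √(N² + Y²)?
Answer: 0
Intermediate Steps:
q(39, 33)*(H(-4, 1 - 1)*(0*(-2))) = √(39² + 33²)*(-0*(-2)) = √(1521 + 1089)*(-4*0) = √2610*0 = (3*√290)*0 = 0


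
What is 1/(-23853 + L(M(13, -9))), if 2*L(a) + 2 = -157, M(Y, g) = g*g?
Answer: -2/47865 ≈ -4.1784e-5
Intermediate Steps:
M(Y, g) = g²
L(a) = -159/2 (L(a) = -1 + (½)*(-157) = -1 - 157/2 = -159/2)
1/(-23853 + L(M(13, -9))) = 1/(-23853 - 159/2) = 1/(-47865/2) = -2/47865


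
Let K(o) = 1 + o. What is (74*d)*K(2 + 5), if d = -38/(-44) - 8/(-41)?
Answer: 282680/451 ≈ 626.79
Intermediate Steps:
d = 955/902 (d = -38*(-1/44) - 8*(-1/41) = 19/22 + 8/41 = 955/902 ≈ 1.0588)
(74*d)*K(2 + 5) = (74*(955/902))*(1 + (2 + 5)) = 35335*(1 + 7)/451 = (35335/451)*8 = 282680/451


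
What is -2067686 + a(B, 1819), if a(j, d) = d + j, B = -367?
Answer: -2066234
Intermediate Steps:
-2067686 + a(B, 1819) = -2067686 + (1819 - 367) = -2067686 + 1452 = -2066234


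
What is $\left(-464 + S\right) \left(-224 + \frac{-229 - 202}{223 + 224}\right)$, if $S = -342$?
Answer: $\frac{81050554}{447} \approx 1.8132 \cdot 10^{5}$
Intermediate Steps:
$\left(-464 + S\right) \left(-224 + \frac{-229 - 202}{223 + 224}\right) = \left(-464 - 342\right) \left(-224 + \frac{-229 - 202}{223 + 224}\right) = - 806 \left(-224 - \frac{431}{447}\right) = \left(-806\right) \left(- \frac{100559}{447}\right) = \frac{81050554}{447}$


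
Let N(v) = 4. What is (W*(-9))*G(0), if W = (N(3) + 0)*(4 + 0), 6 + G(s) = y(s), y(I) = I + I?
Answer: 864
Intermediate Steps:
y(I) = 2*I
G(s) = -6 + 2*s
W = 16 (W = (4 + 0)*(4 + 0) = 4*4 = 16)
(W*(-9))*G(0) = (16*(-9))*(-6 + 2*0) = -144*(-6 + 0) = -144*(-6) = 864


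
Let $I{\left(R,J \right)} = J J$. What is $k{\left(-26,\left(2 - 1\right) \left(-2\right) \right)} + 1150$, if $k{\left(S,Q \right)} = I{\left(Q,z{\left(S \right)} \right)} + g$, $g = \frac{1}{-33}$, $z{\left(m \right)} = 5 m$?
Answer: $\frac{595649}{33} \approx 18050.0$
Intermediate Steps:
$I{\left(R,J \right)} = J^{2}$
$g = - \frac{1}{33} \approx -0.030303$
$k{\left(S,Q \right)} = - \frac{1}{33} + 25 S^{2}$ ($k{\left(S,Q \right)} = \left(5 S\right)^{2} - \frac{1}{33} = 25 S^{2} - \frac{1}{33} = - \frac{1}{33} + 25 S^{2}$)
$k{\left(-26,\left(2 - 1\right) \left(-2\right) \right)} + 1150 = \left(- \frac{1}{33} + 25 \left(-26\right)^{2}\right) + 1150 = \left(- \frac{1}{33} + 25 \cdot 676\right) + 1150 = \left(- \frac{1}{33} + 16900\right) + 1150 = \frac{557699}{33} + 1150 = \frac{595649}{33}$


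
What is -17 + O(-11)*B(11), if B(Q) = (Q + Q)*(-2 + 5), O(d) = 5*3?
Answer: 973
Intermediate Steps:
O(d) = 15
B(Q) = 6*Q (B(Q) = (2*Q)*3 = 6*Q)
-17 + O(-11)*B(11) = -17 + 15*(6*11) = -17 + 15*66 = -17 + 990 = 973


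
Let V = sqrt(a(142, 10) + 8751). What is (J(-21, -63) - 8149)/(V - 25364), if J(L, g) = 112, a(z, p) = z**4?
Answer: 3997068/4641899 + 2679*sqrt(406595647)/78912283 ≈ 1.5456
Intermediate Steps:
V = sqrt(406595647) (V = sqrt(142**4 + 8751) = sqrt(406586896 + 8751) = sqrt(406595647) ≈ 20164.)
(J(-21, -63) - 8149)/(V - 25364) = (112 - 8149)/(sqrt(406595647) - 25364) = -8037/(-25364 + sqrt(406595647))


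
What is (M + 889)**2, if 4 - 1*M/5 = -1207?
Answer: 48219136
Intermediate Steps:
M = 6055 (M = 20 - 5*(-1207) = 20 + 6035 = 6055)
(M + 889)**2 = (6055 + 889)**2 = 6944**2 = 48219136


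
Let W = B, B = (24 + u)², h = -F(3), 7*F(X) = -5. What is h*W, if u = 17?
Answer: 8405/7 ≈ 1200.7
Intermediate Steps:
F(X) = -5/7 (F(X) = (⅐)*(-5) = -5/7)
h = 5/7 (h = -1*(-5/7) = 5/7 ≈ 0.71429)
B = 1681 (B = (24 + 17)² = 41² = 1681)
W = 1681
h*W = (5/7)*1681 = 8405/7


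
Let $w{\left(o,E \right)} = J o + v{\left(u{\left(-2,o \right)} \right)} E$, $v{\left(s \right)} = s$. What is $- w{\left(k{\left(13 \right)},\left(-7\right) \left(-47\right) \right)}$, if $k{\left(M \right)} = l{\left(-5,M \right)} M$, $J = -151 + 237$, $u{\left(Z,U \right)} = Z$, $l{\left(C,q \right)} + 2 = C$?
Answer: $8484$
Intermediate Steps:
$l{\left(C,q \right)} = -2 + C$
$J = 86$
$k{\left(M \right)} = - 7 M$ ($k{\left(M \right)} = \left(-2 - 5\right) M = - 7 M$)
$w{\left(o,E \right)} = - 2 E + 86 o$ ($w{\left(o,E \right)} = 86 o - 2 E = - 2 E + 86 o$)
$- w{\left(k{\left(13 \right)},\left(-7\right) \left(-47\right) \right)} = - (- 2 \left(\left(-7\right) \left(-47\right)\right) + 86 \left(\left(-7\right) 13\right)) = - (\left(-2\right) 329 + 86 \left(-91\right)) = - (-658 - 7826) = \left(-1\right) \left(-8484\right) = 8484$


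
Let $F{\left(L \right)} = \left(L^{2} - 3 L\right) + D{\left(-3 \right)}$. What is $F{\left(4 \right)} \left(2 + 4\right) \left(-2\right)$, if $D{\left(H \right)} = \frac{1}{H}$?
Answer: $-44$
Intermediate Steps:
$F{\left(L \right)} = - \frac{1}{3} + L^{2} - 3 L$ ($F{\left(L \right)} = \left(L^{2} - 3 L\right) + \frac{1}{-3} = \left(L^{2} - 3 L\right) - \frac{1}{3} = - \frac{1}{3} + L^{2} - 3 L$)
$F{\left(4 \right)} \left(2 + 4\right) \left(-2\right) = \left(- \frac{1}{3} + 4^{2} - 12\right) \left(2 + 4\right) \left(-2\right) = \left(- \frac{1}{3} + 16 - 12\right) 6 \left(-2\right) = \frac{11}{3} \left(-12\right) = -44$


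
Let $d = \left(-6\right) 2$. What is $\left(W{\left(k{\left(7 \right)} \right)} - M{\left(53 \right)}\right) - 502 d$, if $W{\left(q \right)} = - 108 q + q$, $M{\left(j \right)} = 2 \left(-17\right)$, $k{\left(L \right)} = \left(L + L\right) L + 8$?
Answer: $-5284$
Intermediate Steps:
$k{\left(L \right)} = 8 + 2 L^{2}$ ($k{\left(L \right)} = 2 L L + 8 = 2 L^{2} + 8 = 8 + 2 L^{2}$)
$M{\left(j \right)} = -34$
$d = -12$
$W{\left(q \right)} = - 107 q$
$\left(W{\left(k{\left(7 \right)} \right)} - M{\left(53 \right)}\right) - 502 d = \left(- 107 \left(8 + 2 \cdot 7^{2}\right) - -34\right) - 502 \left(-12\right) = \left(- 107 \left(8 + 2 \cdot 49\right) + 34\right) - -6024 = \left(- 107 \left(8 + 98\right) + 34\right) + 6024 = \left(\left(-107\right) 106 + 34\right) + 6024 = \left(-11342 + 34\right) + 6024 = -11308 + 6024 = -5284$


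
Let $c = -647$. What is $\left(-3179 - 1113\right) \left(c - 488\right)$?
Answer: $4871420$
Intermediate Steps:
$\left(-3179 - 1113\right) \left(c - 488\right) = \left(-3179 - 1113\right) \left(-647 - 488\right) = \left(-4292\right) \left(-1135\right) = 4871420$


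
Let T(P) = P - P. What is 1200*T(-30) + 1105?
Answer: 1105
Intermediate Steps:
T(P) = 0
1200*T(-30) + 1105 = 1200*0 + 1105 = 0 + 1105 = 1105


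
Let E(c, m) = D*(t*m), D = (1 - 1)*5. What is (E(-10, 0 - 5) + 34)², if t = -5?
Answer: 1156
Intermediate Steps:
D = 0 (D = 0*5 = 0)
E(c, m) = 0 (E(c, m) = 0*(-5*m) = 0)
(E(-10, 0 - 5) + 34)² = (0 + 34)² = 34² = 1156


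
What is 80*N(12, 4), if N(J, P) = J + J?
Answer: 1920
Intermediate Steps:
N(J, P) = 2*J
80*N(12, 4) = 80*(2*12) = 80*24 = 1920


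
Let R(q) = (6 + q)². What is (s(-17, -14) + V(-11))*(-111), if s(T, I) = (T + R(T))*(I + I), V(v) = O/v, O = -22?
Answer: 323010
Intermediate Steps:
V(v) = -22/v
s(T, I) = 2*I*(T + (6 + T)²) (s(T, I) = (T + (6 + T)²)*(I + I) = (T + (6 + T)²)*(2*I) = 2*I*(T + (6 + T)²))
(s(-17, -14) + V(-11))*(-111) = (2*(-14)*(-17 + (6 - 17)²) - 22/(-11))*(-111) = (2*(-14)*(-17 + (-11)²) - 22*(-1/11))*(-111) = (2*(-14)*(-17 + 121) + 2)*(-111) = (2*(-14)*104 + 2)*(-111) = (-2912 + 2)*(-111) = -2910*(-111) = 323010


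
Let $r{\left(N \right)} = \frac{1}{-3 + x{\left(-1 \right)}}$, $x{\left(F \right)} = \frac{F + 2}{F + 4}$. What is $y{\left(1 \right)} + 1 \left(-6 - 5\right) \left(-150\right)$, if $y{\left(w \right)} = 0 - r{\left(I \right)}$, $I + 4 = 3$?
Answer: $\frac{13203}{8} \approx 1650.4$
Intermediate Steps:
$I = -1$ ($I = -4 + 3 = -1$)
$x{\left(F \right)} = \frac{2 + F}{4 + F}$
$r{\left(N \right)} = - \frac{3}{8}$ ($r{\left(N \right)} = \frac{1}{-3 + \frac{2 - 1}{4 - 1}} = \frac{1}{-3 + \frac{1}{3} \cdot 1} = \frac{1}{-3 + \frac{1}{3}} = \frac{1}{- \frac{8}{3}} = - \frac{3}{8}$)
$y{\left(w \right)} = \frac{3}{8}$ ($y{\left(w \right)} = 0 - - \frac{3}{8} = 0 + \frac{3}{8} = \frac{3}{8}$)
$y{\left(1 \right)} + 1 \left(-6 - 5\right) \left(-150\right) = \frac{3}{8} + 1 \left(-6 - 5\right) \left(-150\right) = \frac{3}{8} + 1 \left(-11\right) \left(-150\right) = \frac{3}{8} - -1650 = \frac{3}{8} + 1650 = \frac{13203}{8}$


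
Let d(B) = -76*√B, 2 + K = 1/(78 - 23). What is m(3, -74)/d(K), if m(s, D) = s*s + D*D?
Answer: 5485*I*√5995/8284 ≈ 51.266*I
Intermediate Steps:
K = -109/55 (K = -2 + 1/(78 - 23) = -2 + 1/55 = -109/55 ≈ -1.9818)
m(s, D) = D² + s² (m(s, D) = s² + D² = D² + s²)
m(3, -74)/d(K) = ((-74)² + 3²)/((-76*I*√5995/55)) = (5476 + 9)/((-76*I*√5995/55)) = 5485/((-76*I*√5995/55)) = 5485*(I*√5995/8284) = 5485*I*√5995/8284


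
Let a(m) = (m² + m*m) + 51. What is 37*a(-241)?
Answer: 4299881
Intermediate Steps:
a(m) = 51 + 2*m² (a(m) = (m² + m²) + 51 = 2*m² + 51 = 51 + 2*m²)
37*a(-241) = 37*(51 + 2*(-241)²) = 37*(51 + 2*58081) = 37*(51 + 116162) = 37*116213 = 4299881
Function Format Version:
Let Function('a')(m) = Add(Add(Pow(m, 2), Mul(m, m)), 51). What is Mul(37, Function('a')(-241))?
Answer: 4299881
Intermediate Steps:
Function('a')(m) = Add(51, Mul(2, Pow(m, 2))) (Function('a')(m) = Add(Add(Pow(m, 2), Pow(m, 2)), 51) = Add(Mul(2, Pow(m, 2)), 51) = Add(51, Mul(2, Pow(m, 2))))
Mul(37, Function('a')(-241)) = Mul(37, Add(51, Mul(2, Pow(-241, 2)))) = Mul(37, Add(51, Mul(2, 58081))) = Mul(37, Add(51, 116162)) = Mul(37, 116213) = 4299881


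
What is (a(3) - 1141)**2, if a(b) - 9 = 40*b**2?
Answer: 595984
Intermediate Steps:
a(b) = 9 + 40*b**2
(a(3) - 1141)**2 = ((9 + 40*3**2) - 1141)**2 = ((9 + 40*9) - 1141)**2 = ((9 + 360) - 1141)**2 = (369 - 1141)**2 = (-772)**2 = 595984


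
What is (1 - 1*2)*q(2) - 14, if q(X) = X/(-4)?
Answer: -27/2 ≈ -13.500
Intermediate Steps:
q(X) = -X/4 (q(X) = X*(-¼) = -X/4)
(1 - 1*2)*q(2) - 14 = (1 - 1*2)*(-¼*2) - 14 = (1 - 2)*(-½) - 14 = -1*(-½) - 14 = ½ - 14 = -27/2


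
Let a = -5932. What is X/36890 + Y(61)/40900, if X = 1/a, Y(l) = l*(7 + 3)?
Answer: 1334871619/89502075320 ≈ 0.014914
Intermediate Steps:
Y(l) = 10*l (Y(l) = l*10 = 10*l)
X = -1/5932 (X = 1/(-5932) = -1/5932 ≈ -0.00016858)
X/36890 + Y(61)/40900 = -1/5932/36890 + (10*61)/40900 = -1/5932*1/36890 + 610*(1/40900) = -1/218831480 + 61/4090 = 1334871619/89502075320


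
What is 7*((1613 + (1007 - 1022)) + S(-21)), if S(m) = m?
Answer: 11039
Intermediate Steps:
7*((1613 + (1007 - 1022)) + S(-21)) = 7*((1613 + (1007 - 1022)) - 21) = 7*((1613 - 15) - 21) = 7*(1598 - 21) = 7*1577 = 11039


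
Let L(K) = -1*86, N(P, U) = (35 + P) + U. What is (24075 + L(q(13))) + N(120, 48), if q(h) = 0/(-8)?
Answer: 24192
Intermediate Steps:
q(h) = 0 (q(h) = 0*(-1/8) = 0)
N(P, U) = 35 + P + U
L(K) = -86
(24075 + L(q(13))) + N(120, 48) = (24075 - 86) + (35 + 120 + 48) = 23989 + 203 = 24192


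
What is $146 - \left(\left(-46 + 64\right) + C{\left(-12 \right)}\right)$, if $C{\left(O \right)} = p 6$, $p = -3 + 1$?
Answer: $140$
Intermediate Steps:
$p = -2$
$C{\left(O \right)} = -12$ ($C{\left(O \right)} = \left(-2\right) 6 = -12$)
$146 - \left(\left(-46 + 64\right) + C{\left(-12 \right)}\right) = 146 - \left(\left(-46 + 64\right) - 12\right) = 146 - \left(18 - 12\right) = 146 - 6 = 140$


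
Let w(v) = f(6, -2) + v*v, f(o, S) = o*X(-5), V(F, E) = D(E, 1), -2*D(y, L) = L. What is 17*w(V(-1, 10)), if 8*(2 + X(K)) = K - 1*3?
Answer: -1207/4 ≈ -301.75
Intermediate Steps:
D(y, L) = -L/2
X(K) = -19/8 + K/8 (X(K) = -2 + (K - 1*3)/8 = -2 + (K - 3)/8 = -2 + (-3 + K)/8 = -2 + (-3/8 + K/8) = -19/8 + K/8)
V(F, E) = -½ (V(F, E) = -½*1 = -½)
f(o, S) = -3*o (f(o, S) = o*(-19/8 + (⅛)*(-5)) = o*(-19/8 - 5/8) = o*(-3) = -3*o)
w(v) = -18 + v² (w(v) = -3*6 + v*v = -18 + v²)
17*w(V(-1, 10)) = 17*(-18 + (-½)²) = 17*(-18 + ¼) = 17*(-71/4) = -1207/4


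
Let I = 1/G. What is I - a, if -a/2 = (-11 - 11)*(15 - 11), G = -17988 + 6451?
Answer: -2030513/11537 ≈ -176.00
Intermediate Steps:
G = -11537
I = -1/11537 (I = 1/(-11537) = -1/11537 ≈ -8.6678e-5)
a = 176 (a = -2*(-11 - 11)*(15 - 11) = -(-44)*4 = -2*(-88) = 176)
I - a = -1/11537 - 1*176 = -1/11537 - 176 = -2030513/11537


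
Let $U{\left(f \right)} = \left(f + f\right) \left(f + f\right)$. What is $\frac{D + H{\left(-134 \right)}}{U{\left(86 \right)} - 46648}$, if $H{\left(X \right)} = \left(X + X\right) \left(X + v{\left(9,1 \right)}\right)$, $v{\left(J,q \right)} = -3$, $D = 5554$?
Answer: $- \frac{7045}{2844} \approx -2.4771$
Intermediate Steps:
$U{\left(f \right)} = 4 f^{2}$ ($U{\left(f \right)} = 2 f 2 f = 4 f^{2}$)
$H{\left(X \right)} = 2 X \left(-3 + X\right)$ ($H{\left(X \right)} = \left(X + X\right) \left(X - 3\right) = 2 X \left(-3 + X\right)$)
$\frac{D + H{\left(-134 \right)}}{U{\left(86 \right)} - 46648} = \frac{5554 + 2 \left(-134\right) \left(-3 - 134\right)}{4 \cdot 86^{2} - 46648} = \frac{5554 + 2 \left(-134\right) \left(-137\right)}{4 \cdot 7396 - 46648} = \frac{5554 + 36716}{29584 - 46648} = \frac{42270}{-17064} = 42270 \left(- \frac{1}{17064}\right) = - \frac{7045}{2844}$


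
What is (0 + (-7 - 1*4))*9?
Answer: -99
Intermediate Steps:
(0 + (-7 - 1*4))*9 = (0 + (-7 - 4))*9 = (0 - 11)*9 = -11*9 = -99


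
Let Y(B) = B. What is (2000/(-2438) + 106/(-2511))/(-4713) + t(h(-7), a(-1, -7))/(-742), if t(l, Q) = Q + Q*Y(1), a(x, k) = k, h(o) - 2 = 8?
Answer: 274830103/14426064117 ≈ 0.019051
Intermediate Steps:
h(o) = 10 (h(o) = 2 + 8 = 10)
t(l, Q) = 2*Q (t(l, Q) = Q + Q*1 = Q + Q = 2*Q)
(2000/(-2438) + 106/(-2511))/(-4713) + t(h(-7), a(-1, -7))/(-742) = (2000/(-2438) + 106/(-2511))/(-4713) + (2*(-7))/(-742) = (2000*(-1/2438) + 106*(-1/2511))*(-1/4713) - 14*(-1/742) = (-1000/1219 - 106/2511)*(-1/4713) + 1/53 = -2640214/3060909*(-1/4713) + 1/53 = 2640214/14426064117 + 1/53 = 274830103/14426064117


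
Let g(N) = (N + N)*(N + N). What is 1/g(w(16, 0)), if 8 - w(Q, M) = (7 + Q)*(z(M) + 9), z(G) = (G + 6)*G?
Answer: 1/158404 ≈ 6.3130e-6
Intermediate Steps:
z(G) = G*(6 + G) (z(G) = (6 + G)*G = G*(6 + G))
w(Q, M) = 8 - (7 + Q)*(9 + M*(6 + M)) (w(Q, M) = 8 - (7 + Q)*(M*(6 + M) + 9) = 8 - (7 + Q)*(9 + M*(6 + M)))
g(N) = 4*N² (g(N) = (2*N)*(2*N) = 4*N²)
1/g(w(16, 0)) = 1/(4*(-55 - 9*16 - 7*0*(6 + 0) - 1*0*16*(6 + 0))²) = 1/(4*(-55 - 144 - 7*0*6 - 1*0*16*6)²) = 1/(4*(-55 - 144 + 0 + 0)²) = 1/(4*(-199)²) = 1/(4*39601) = 1/158404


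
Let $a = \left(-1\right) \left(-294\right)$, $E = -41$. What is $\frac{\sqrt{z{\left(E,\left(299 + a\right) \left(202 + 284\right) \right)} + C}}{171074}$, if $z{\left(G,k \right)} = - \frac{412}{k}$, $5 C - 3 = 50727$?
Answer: $\frac{\sqrt{650237063298}}{1369532907} \approx 0.00058879$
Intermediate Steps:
$a = 294$
$C = 10146$ ($C = \frac{3}{5} + \frac{1}{5} \cdot 50727 = \frac{3}{5} + \frac{50727}{5} = 10146$)
$\frac{\sqrt{z{\left(E,\left(299 + a\right) \left(202 + 284\right) \right)} + C}}{171074} = \frac{\sqrt{- \frac{412}{\left(299 + 294\right) \left(202 + 284\right)} + 10146}}{171074} = \sqrt{- \frac{412}{593 \cdot 486} + 10146} \cdot \frac{1}{171074} = \sqrt{- \frac{412}{288198} + 10146} \cdot \frac{1}{171074} = \sqrt{\left(-412\right) \frac{1}{288198} + 10146} \cdot \frac{1}{171074} = \sqrt{- \frac{206}{144099} + 10146} \cdot \frac{1}{171074} = \sqrt{\frac{1462028248}{144099}} \cdot \frac{1}{171074} = \frac{2 \sqrt{650237063298}}{16011} \cdot \frac{1}{171074} = \frac{\sqrt{650237063298}}{1369532907}$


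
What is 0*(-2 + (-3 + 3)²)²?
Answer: 0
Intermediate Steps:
0*(-2 + (-3 + 3)²)² = 0*(-2 + 0²)² = 0*(-2 + 0)² = 0*(-2)² = 0*4 = 0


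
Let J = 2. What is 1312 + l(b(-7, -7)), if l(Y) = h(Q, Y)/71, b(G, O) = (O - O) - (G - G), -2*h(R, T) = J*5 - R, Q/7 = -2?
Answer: 93140/71 ≈ 1311.8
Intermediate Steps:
Q = -14 (Q = 7*(-2) = -14)
h(R, T) = -5 + R/2 (h(R, T) = -(2*5 - R)/2 = -(10 - R)/2 = -5 + R/2)
b(G, O) = 0 (b(G, O) = 0 - 1*0 = 0 + 0 = 0)
l(Y) = -12/71 (l(Y) = (-5 + (½)*(-14))/71 = (-5 - 7)*(1/71) = -12*1/71 = -12/71)
1312 + l(b(-7, -7)) = 1312 - 12/71 = 93140/71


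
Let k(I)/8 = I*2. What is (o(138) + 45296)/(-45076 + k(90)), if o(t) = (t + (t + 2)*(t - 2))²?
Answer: -91960245/10909 ≈ -8429.8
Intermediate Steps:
k(I) = 16*I (k(I) = 8*(I*2) = 8*(2*I) = 16*I)
o(t) = (t + (-2 + t)*(2 + t))² (o(t) = (t + (2 + t)*(-2 + t))² = (t + (-2 + t)*(2 + t))²)
(o(138) + 45296)/(-45076 + k(90)) = ((-4 + 138 + 138²)² + 45296)/(-45076 + 16*90) = ((-4 + 138 + 19044)² + 45296)/(-45076 + 1440) = (19178² + 45296)/(-43636) = (367795684 + 45296)*(-1/43636) = 367840980*(-1/43636) = -91960245/10909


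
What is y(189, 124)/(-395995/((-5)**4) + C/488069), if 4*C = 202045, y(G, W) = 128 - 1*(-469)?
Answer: -145688596500/154593051299 ≈ -0.94240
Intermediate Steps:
y(G, W) = 597 (y(G, W) = 128 + 469 = 597)
C = 202045/4 (C = (1/4)*202045 = 202045/4 ≈ 50511.)
y(189, 124)/(-395995/((-5)**4) + C/488069) = 597/(-395995/((-5)**4) + (202045/4)/488069) = 597/(-395995/625 + (202045/4)*(1/488069)) = 597/(-395995*1/625 + 202045/1952276) = 597/(-79199/125 + 202045/1952276) = 597/(-154593051299/244034500) = 597*(-244034500/154593051299) = -145688596500/154593051299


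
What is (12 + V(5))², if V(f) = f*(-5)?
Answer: 169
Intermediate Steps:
V(f) = -5*f
(12 + V(5))² = (12 - 5*5)² = (12 - 25)² = (-13)² = 169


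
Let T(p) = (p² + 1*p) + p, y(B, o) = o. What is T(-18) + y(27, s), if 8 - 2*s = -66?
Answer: 325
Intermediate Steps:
s = 37 (s = 4 - ½*(-66) = 4 + 33 = 37)
T(p) = p² + 2*p (T(p) = (p² + p) + p = (p + p²) + p = p² + 2*p)
T(-18) + y(27, s) = -18*(2 - 18) + 37 = -18*(-16) + 37 = 288 + 37 = 325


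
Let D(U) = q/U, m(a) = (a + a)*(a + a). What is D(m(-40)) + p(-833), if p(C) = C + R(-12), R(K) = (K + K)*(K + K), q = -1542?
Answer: -823171/3200 ≈ -257.24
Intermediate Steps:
m(a) = 4*a**2 (m(a) = (2*a)*(2*a) = 4*a**2)
R(K) = 4*K**2 (R(K) = (2*K)*(2*K) = 4*K**2)
p(C) = 576 + C (p(C) = C + 4*(-12)**2 = C + 4*144 = C + 576 = 576 + C)
D(U) = -1542/U
D(m(-40)) + p(-833) = -1542/(4*(-40)**2) + (576 - 833) = -1542/(4*1600) - 257 = -1542/6400 - 257 = -1542*1/6400 - 257 = -771/3200 - 257 = -823171/3200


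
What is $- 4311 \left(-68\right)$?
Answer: $293148$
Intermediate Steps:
$- 4311 \left(-68\right) = \left(-1\right) \left(-293148\right) = 293148$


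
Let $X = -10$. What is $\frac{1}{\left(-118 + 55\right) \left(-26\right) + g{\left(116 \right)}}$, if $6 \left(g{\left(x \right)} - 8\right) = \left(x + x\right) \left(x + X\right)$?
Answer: $\frac{3}{17234} \approx 0.00017407$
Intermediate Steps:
$g{\left(x \right)} = 8 + \frac{x \left(-10 + x\right)}{3}$ ($g{\left(x \right)} = 8 + \frac{\left(x + x\right) \left(x - 10\right)}{6} = 8 + \frac{2 x \left(-10 + x\right)}{6} = 8 + \frac{x \left(-10 + x\right)}{3}$)
$\frac{1}{\left(-118 + 55\right) \left(-26\right) + g{\left(116 \right)}} = \frac{1}{\left(-118 + 55\right) \left(-26\right) + \left(8 - \frac{1160}{3} + \frac{116^{2}}{3}\right)} = \frac{1}{\left(-63\right) \left(-26\right) + \left(8 - \frac{1160}{3} + \frac{1}{3} \cdot 13456\right)} = \frac{1}{1638 + \left(8 - \frac{1160}{3} + \frac{13456}{3}\right)} = \frac{1}{1638 + \frac{12320}{3}} = \frac{1}{\frac{17234}{3}} = \frac{3}{17234}$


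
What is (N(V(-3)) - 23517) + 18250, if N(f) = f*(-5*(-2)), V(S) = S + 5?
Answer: -5247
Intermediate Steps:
V(S) = 5 + S
N(f) = 10*f (N(f) = f*10 = 10*f)
(N(V(-3)) - 23517) + 18250 = (10*(5 - 3) - 23517) + 18250 = (10*2 - 23517) + 18250 = (20 - 23517) + 18250 = -23497 + 18250 = -5247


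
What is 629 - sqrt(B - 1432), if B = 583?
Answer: 629 - I*sqrt(849) ≈ 629.0 - 29.138*I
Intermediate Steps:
629 - sqrt(B - 1432) = 629 - sqrt(583 - 1432) = 629 - sqrt(-849) = 629 - I*sqrt(849)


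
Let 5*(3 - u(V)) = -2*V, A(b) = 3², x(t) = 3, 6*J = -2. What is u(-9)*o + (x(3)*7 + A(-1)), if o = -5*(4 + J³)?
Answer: 377/9 ≈ 41.889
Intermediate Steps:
J = -⅓ (J = (⅙)*(-2) = -⅓ ≈ -0.33333)
A(b) = 9
o = -535/27 (o = -5*(4 + (-⅓)³) = -5*(4 - 1/27) = -5*107/27 = -535/27 ≈ -19.815)
u(V) = 3 + 2*V/5 (u(V) = 3 - (-2)*V/5 = 3 + 2*V/5)
u(-9)*o + (x(3)*7 + A(-1)) = (3 + (⅖)*(-9))*(-535/27) + (3*7 + 9) = (3 - 18/5)*(-535/27) + (21 + 9) = -⅗*(-535/27) + 30 = 107/9 + 30 = 377/9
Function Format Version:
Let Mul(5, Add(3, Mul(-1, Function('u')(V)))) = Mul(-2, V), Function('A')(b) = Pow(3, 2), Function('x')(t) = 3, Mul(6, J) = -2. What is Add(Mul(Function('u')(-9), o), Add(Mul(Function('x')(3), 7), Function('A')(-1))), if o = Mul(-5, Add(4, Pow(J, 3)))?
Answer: Rational(377, 9) ≈ 41.889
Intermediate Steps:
J = Rational(-1, 3) (J = Mul(Rational(1, 6), -2) = Rational(-1, 3) ≈ -0.33333)
Function('A')(b) = 9
o = Rational(-535, 27) (o = Mul(-5, Add(4, Pow(Rational(-1, 3), 3))) = Mul(-5, Add(4, Rational(-1, 27))) = Mul(-5, Rational(107, 27)) = Rational(-535, 27) ≈ -19.815)
Function('u')(V) = Add(3, Mul(Rational(2, 5), V)) (Function('u')(V) = Add(3, Mul(Rational(-1, 5), Mul(-2, V))) = Add(3, Mul(Rational(2, 5), V)))
Add(Mul(Function('u')(-9), o), Add(Mul(Function('x')(3), 7), Function('A')(-1))) = Add(Mul(Add(3, Mul(Rational(2, 5), -9)), Rational(-535, 27)), Add(Mul(3, 7), 9)) = Add(Mul(Add(3, Rational(-18, 5)), Rational(-535, 27)), Add(21, 9)) = Add(Mul(Rational(-3, 5), Rational(-535, 27)), 30) = Add(Rational(107, 9), 30) = Rational(377, 9)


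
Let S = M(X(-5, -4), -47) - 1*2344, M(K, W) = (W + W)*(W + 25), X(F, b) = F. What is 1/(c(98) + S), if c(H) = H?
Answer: -1/178 ≈ -0.0056180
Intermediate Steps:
M(K, W) = 2*W*(25 + W) (M(K, W) = (2*W)*(25 + W) = 2*W*(25 + W))
S = -276 (S = 2*(-47)*(25 - 47) - 1*2344 = 2*(-47)*(-22) - 2344 = 2068 - 2344 = -276)
1/(c(98) + S) = 1/(98 - 276) = 1/(-178) = -1/178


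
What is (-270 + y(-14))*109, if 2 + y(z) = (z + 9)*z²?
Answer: -136468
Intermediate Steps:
y(z) = -2 + z²*(9 + z) (y(z) = -2 + (z + 9)*z² = -2 + (9 + z)*z² = -2 + z²*(9 + z))
(-270 + y(-14))*109 = (-270 + (-2 + (-14)³ + 9*(-14)²))*109 = (-270 + (-2 - 2744 + 9*196))*109 = (-270 + (-2 - 2744 + 1764))*109 = (-270 - 982)*109 = -1252*109 = -136468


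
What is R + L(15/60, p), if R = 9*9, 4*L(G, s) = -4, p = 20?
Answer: 80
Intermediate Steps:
L(G, s) = -1 (L(G, s) = (¼)*(-4) = -1)
R = 81
R + L(15/60, p) = 81 - 1 = 80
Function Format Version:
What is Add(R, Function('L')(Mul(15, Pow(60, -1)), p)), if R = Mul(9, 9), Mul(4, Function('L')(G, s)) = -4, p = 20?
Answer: 80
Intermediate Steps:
Function('L')(G, s) = -1 (Function('L')(G, s) = Mul(Rational(1, 4), -4) = -1)
R = 81
Add(R, Function('L')(Mul(15, Pow(60, -1)), p)) = Add(81, -1) = 80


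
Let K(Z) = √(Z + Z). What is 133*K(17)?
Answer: 133*√34 ≈ 775.52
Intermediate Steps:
K(Z) = √2*√Z (K(Z) = √(2*Z) = √2*√Z)
133*K(17) = 133*(√2*√17) = 133*√34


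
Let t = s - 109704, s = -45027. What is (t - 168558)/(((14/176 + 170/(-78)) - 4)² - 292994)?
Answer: 223994092608/202978110943 ≈ 1.1035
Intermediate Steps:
t = -154731 (t = -45027 - 109704 = -154731)
(t - 168558)/(((14/176 + 170/(-78)) - 4)² - 292994) = (-154731 - 168558)/(((14/176 + 170/(-78)) - 4)² - 292994) = -323289/(((14*(1/176) + 170*(-1/78)) - 4)² - 292994) = -323289/(((7/88 - 85/39) - 4)² - 292994) = -323289/((-7207/3432 - 4)² - 292994) = -323289/((-20935/3432)² - 292994) = -323289/(438274225/11778624 - 292994) = -323289/(-3450627886031/11778624) = -323289*(-11778624/3450627886031) = 223994092608/202978110943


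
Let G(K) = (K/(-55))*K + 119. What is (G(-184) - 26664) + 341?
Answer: -1475076/55 ≈ -26820.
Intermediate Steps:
G(K) = 119 - K**2/55 (G(K) = (K*(-1/55))*K + 119 = (-K/55)*K + 119 = -K**2/55 + 119 = 119 - K**2/55)
(G(-184) - 26664) + 341 = ((119 - 1/55*(-184)**2) - 26664) + 341 = ((119 - 1/55*33856) - 26664) + 341 = ((119 - 33856/55) - 26664) + 341 = (-27311/55 - 26664) + 341 = -1493831/55 + 341 = -1475076/55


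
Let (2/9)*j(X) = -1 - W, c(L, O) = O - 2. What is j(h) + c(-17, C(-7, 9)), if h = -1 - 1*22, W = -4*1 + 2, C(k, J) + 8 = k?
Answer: -25/2 ≈ -12.500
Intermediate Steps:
C(k, J) = -8 + k
c(L, O) = -2 + O
W = -2 (W = -4 + 2 = -2)
h = -23 (h = -1 - 22 = -23)
j(X) = 9/2 (j(X) = 9*(-1 - 1*(-2))/2 = 9*(-1 + 2)/2 = (9/2)*1 = 9/2)
j(h) + c(-17, C(-7, 9)) = 9/2 + (-2 + (-8 - 7)) = 9/2 + (-2 - 15) = 9/2 - 17 = -25/2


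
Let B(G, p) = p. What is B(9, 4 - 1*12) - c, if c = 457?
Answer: -465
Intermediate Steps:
B(9, 4 - 1*12) - c = (4 - 1*12) - 1*457 = (4 - 12) - 457 = -8 - 457 = -465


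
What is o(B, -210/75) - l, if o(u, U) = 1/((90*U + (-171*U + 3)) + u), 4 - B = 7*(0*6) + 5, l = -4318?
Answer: 4939797/1144 ≈ 4318.0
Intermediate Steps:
B = -1 (B = 4 - (7*(0*6) + 5) = 4 - (7*0 + 5) = 4 - (0 + 5) = 4 - 1*5 = 4 - 5 = -1)
o(u, U) = 1/(3 + u - 81*U) (o(u, U) = 1/((90*U + (3 - 171*U)) + u) = 1/((3 - 81*U) + u) = 1/(3 + u - 81*U))
o(B, -210/75) - l = 1/(3 - 1 - (-17010)/75) - 1*(-4318) = 1/(3 - 1 - (-17010)/75) + 4318 = 1/(3 - 1 - 81*(-14/5)) + 4318 = 1/(3 - 1 + 1134/5) + 4318 = 1/(1144/5) + 4318 = 5/1144 + 4318 = 4939797/1144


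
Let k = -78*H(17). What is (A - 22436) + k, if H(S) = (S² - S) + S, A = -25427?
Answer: -70405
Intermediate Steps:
H(S) = S²
k = -22542 (k = -78*17² = -78*289 = -22542)
(A - 22436) + k = (-25427 - 22436) - 22542 = -47863 - 22542 = -70405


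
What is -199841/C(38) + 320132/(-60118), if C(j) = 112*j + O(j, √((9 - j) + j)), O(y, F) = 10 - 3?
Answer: -6689381977/128141517 ≈ -52.203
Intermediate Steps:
O(y, F) = 7
C(j) = 7 + 112*j (C(j) = 112*j + 7 = 7 + 112*j)
-199841/C(38) + 320132/(-60118) = -199841/(7 + 112*38) + 320132/(-60118) = -199841/(7 + 4256) + 320132*(-1/60118) = -199841/4263 - 160066/30059 = -6689381977/128141517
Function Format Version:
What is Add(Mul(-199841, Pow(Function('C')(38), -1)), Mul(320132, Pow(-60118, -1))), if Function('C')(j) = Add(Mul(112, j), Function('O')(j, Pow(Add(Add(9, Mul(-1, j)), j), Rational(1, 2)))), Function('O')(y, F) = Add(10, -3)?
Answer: Rational(-6689381977, 128141517) ≈ -52.203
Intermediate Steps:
Function('O')(y, F) = 7
Function('C')(j) = Add(7, Mul(112, j)) (Function('C')(j) = Add(Mul(112, j), 7) = Add(7, Mul(112, j)))
Add(Mul(-199841, Pow(Function('C')(38), -1)), Mul(320132, Pow(-60118, -1))) = Add(Mul(-199841, Pow(Add(7, Mul(112, 38)), -1)), Mul(320132, Pow(-60118, -1))) = Add(Mul(-199841, Pow(Add(7, 4256), -1)), Mul(320132, Rational(-1, 60118))) = Add(Mul(-199841, Pow(4263, -1)), Rational(-160066, 30059)) = Add(Mul(-199841, Rational(1, 4263)), Rational(-160066, 30059)) = Add(Rational(-199841, 4263), Rational(-160066, 30059)) = Rational(-6689381977, 128141517)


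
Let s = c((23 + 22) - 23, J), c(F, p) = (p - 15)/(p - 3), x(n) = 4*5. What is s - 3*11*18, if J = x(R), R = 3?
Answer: -10093/17 ≈ -593.71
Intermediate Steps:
x(n) = 20
J = 20
c(F, p) = (-15 + p)/(-3 + p)
s = 5/17 (s = (-15 + 20)/(-3 + 20) = 5/17 ≈ 0.29412)
s - 3*11*18 = 5/17 - 3*11*18 = 5/17 - 33*18 = 5/17 - 594 = -10093/17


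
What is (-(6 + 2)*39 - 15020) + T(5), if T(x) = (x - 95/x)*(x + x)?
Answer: -15472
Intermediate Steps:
T(x) = 2*x*(x - 95/x) (T(x) = (x - 95/x)*(2*x) = 2*x*(x - 95/x))
(-(6 + 2)*39 - 15020) + T(5) = (-(6 + 2)*39 - 15020) + (-190 + 2*5²) = (-8*39 - 15020) + (-190 + 2*25) = (-1*312 - 15020) + (-190 + 50) = (-312 - 15020) - 140 = -15332 - 140 = -15472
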